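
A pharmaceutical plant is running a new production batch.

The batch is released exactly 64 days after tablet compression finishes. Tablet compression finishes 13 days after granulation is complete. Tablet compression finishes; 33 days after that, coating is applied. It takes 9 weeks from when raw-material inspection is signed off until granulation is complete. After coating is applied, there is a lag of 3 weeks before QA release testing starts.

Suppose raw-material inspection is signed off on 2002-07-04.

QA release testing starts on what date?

Raw-material inspection is signed off: Jul 4, 2002.
Granulation is complete: Jul 4, 2002 + 9 weeks = Sep 5, 2002.
Tablet compression finishes: Sep 5, 2002 + 13 days = Sep 18, 2002.
Coating is applied: Sep 18, 2002 + 33 days = Oct 21, 2002.
QA release testing starts: Oct 21, 2002 + 3 weeks = Nov 11, 2002.

2002-11-11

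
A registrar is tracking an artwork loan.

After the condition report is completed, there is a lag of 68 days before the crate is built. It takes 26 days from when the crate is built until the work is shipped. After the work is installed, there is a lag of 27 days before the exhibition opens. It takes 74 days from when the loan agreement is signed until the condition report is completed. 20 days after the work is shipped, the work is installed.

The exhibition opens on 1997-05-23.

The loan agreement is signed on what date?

The exhibition opens: May 23, 1997.
The work is installed: May 23, 1997 − 27 days = Apr 26, 1997.
The work is shipped: Apr 26, 1997 − 20 days = Apr 6, 1997.
The crate is built: Apr 6, 1997 − 26 days = Mar 11, 1997.
The condition report is completed: Mar 11, 1997 − 68 days = Jan 2, 1997.
The loan agreement is signed: Jan 2, 1997 − 74 days = Oct 20, 1996.

1996-10-20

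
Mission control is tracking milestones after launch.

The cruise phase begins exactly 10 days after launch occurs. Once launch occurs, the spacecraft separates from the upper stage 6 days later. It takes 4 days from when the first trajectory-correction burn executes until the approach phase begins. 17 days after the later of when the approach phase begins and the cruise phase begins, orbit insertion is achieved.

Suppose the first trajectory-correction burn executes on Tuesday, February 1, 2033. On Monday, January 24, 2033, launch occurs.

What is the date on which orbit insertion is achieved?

Tuesday, February 22, 2033

The first trajectory-correction burn executes: Feb 1, 2033.
The approach phase begins: Feb 1, 2033 + 4 days = Feb 5, 2033.
Launch occurs: Jan 24, 2033.
The cruise phase begins: Jan 24, 2033 + 10 days = Feb 3, 2033.
Both prerequisites met — the approach phase begins (Feb 5, 2033), the cruise phase begins (Feb 3, 2033); the later is Feb 5, 2033.
Orbit insertion is achieved: Feb 5, 2033 + 17 days = Feb 22, 2033.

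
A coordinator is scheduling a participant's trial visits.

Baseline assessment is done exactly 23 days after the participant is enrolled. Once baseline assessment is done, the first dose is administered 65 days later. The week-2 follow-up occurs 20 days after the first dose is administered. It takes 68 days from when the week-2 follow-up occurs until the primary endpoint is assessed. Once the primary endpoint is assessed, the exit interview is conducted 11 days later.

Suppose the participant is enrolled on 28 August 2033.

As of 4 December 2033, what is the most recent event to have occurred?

The participant is enrolled: Aug 28, 2033.
Baseline assessment is done: Aug 28, 2033 + 23 days = Sep 20, 2033.
The first dose is administered: Sep 20, 2033 + 65 days = Nov 24, 2033.
The week-2 follow-up occurs: Nov 24, 2033 + 20 days = Dec 14, 2033.
The primary endpoint is assessed: Dec 14, 2033 + 68 days = Feb 20, 2034.
The exit interview is conducted: Feb 20, 2034 + 11 days = Mar 3, 2034.
Dec 4, 2033 falls between when the first dose is administered (Nov 24, 2033) and when the week-2 follow-up occurs (Dec 14, 2033).

The first dose is administered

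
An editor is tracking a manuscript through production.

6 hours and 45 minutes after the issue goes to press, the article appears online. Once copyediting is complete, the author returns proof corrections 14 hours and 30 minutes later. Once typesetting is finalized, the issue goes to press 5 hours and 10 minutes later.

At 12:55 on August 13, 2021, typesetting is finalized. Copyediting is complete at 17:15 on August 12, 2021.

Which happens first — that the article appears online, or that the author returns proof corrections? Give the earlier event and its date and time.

Typesetting is finalized: 12:55 Aug 13, 2021.
The issue goes to press: 12:55 Aug 13, 2021 + 5h10m = 18:05 Aug 13, 2021.
The article appears online: 18:05 Aug 13, 2021 + 6h45m = 00:50 Aug 14, 2021.
Copyediting is complete: 17:15 Aug 12, 2021.
The author returns proof corrections: 17:15 Aug 12, 2021 + 14h30m = 07:45 Aug 13, 2021.
Comparing: the article appears online at 00:50 Aug 14, 2021 vs the author returns proof corrections at 07:45 Aug 13, 2021. Earlier: the author returns proof corrections.

The author returns proof corrections — 07:45 on August 13, 2021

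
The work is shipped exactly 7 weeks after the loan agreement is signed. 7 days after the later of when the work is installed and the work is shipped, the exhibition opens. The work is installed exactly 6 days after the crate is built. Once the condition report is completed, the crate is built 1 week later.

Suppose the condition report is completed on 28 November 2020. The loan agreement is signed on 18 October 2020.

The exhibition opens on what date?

The condition report is completed: Nov 28, 2020.
The crate is built: Nov 28, 2020 + 1 week = Dec 5, 2020.
The work is installed: Dec 5, 2020 + 6 days = Dec 11, 2020.
The loan agreement is signed: Oct 18, 2020.
The work is shipped: Oct 18, 2020 + 7 weeks = Dec 6, 2020.
Both prerequisites met — the work is installed (Dec 11, 2020), the work is shipped (Dec 6, 2020); the later is Dec 11, 2020.
The exhibition opens: Dec 11, 2020 + 7 days = Dec 18, 2020.

18 December 2020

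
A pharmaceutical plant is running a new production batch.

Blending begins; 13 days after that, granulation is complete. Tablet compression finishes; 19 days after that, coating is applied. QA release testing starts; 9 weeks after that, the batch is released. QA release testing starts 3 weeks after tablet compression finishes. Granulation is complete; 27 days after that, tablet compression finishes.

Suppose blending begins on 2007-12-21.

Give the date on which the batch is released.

2008-04-23

Blending begins: Dec 21, 2007.
Granulation is complete: Dec 21, 2007 + 13 days = Jan 3, 2008.
Tablet compression finishes: Jan 3, 2008 + 27 days = Jan 30, 2008.
QA release testing starts: Jan 30, 2008 + 3 weeks = Feb 20, 2008.
The batch is released: Feb 20, 2008 + 9 weeks = Apr 23, 2008.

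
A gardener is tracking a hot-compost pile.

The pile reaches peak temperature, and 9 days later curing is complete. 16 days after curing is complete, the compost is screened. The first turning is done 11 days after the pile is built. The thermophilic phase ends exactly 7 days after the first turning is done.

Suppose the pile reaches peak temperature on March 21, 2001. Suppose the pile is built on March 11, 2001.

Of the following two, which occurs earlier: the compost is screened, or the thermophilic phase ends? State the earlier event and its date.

The pile reaches peak temperature: Mar 21, 2001.
Curing is complete: Mar 21, 2001 + 9 days = Mar 30, 2001.
The compost is screened: Mar 30, 2001 + 16 days = Apr 15, 2001.
The pile is built: Mar 11, 2001.
The first turning is done: Mar 11, 2001 + 11 days = Mar 22, 2001.
The thermophilic phase ends: Mar 22, 2001 + 7 days = Mar 29, 2001.
Comparing: the compost is screened on Apr 15, 2001 vs the thermophilic phase ends on Mar 29, 2001. Earlier: the thermophilic phase ends.

The thermophilic phase ends — March 29, 2001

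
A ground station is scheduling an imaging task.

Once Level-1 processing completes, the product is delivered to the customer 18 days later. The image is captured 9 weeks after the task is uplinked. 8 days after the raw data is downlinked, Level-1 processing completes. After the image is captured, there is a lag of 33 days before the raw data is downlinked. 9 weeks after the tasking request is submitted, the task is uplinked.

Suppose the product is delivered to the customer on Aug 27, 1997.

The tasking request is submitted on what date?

The product is delivered to the customer: Aug 27, 1997.
Level-1 processing completes: Aug 27, 1997 − 18 days = Aug 9, 1997.
The raw data is downlinked: Aug 9, 1997 − 8 days = Aug 1, 1997.
The image is captured: Aug 1, 1997 − 33 days = Jun 29, 1997.
The task is uplinked: Jun 29, 1997 − 9 weeks = Apr 27, 1997.
The tasking request is submitted: Apr 27, 1997 − 9 weeks = Feb 23, 1997.

Feb 23, 1997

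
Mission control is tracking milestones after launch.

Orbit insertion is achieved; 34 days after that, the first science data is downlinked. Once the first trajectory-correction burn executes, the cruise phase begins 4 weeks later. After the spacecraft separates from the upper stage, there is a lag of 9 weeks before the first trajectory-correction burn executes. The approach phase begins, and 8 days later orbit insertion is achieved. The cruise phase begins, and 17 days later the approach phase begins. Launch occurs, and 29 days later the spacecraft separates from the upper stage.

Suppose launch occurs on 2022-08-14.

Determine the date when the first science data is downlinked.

Launch occurs: Aug 14, 2022.
The spacecraft separates from the upper stage: Aug 14, 2022 + 29 days = Sep 12, 2022.
The first trajectory-correction burn executes: Sep 12, 2022 + 9 weeks = Nov 14, 2022.
The cruise phase begins: Nov 14, 2022 + 4 weeks = Dec 12, 2022.
The approach phase begins: Dec 12, 2022 + 17 days = Dec 29, 2022.
Orbit insertion is achieved: Dec 29, 2022 + 8 days = Jan 6, 2023.
The first science data is downlinked: Jan 6, 2023 + 34 days = Feb 9, 2023.

2023-02-09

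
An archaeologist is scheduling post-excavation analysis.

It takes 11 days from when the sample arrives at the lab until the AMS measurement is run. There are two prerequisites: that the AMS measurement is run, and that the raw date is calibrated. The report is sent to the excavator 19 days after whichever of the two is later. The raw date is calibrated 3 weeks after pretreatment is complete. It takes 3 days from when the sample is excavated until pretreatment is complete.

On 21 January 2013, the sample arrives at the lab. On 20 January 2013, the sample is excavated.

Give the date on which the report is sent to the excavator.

4 March 2013

The sample arrives at the lab: Jan 21, 2013.
The AMS measurement is run: Jan 21, 2013 + 11 days = Feb 1, 2013.
The sample is excavated: Jan 20, 2013.
Pretreatment is complete: Jan 20, 2013 + 3 days = Jan 23, 2013.
The raw date is calibrated: Jan 23, 2013 + 3 weeks = Feb 13, 2013.
Both prerequisites met — the AMS measurement is run (Feb 1, 2013), the raw date is calibrated (Feb 13, 2013); the later is Feb 13, 2013.
The report is sent to the excavator: Feb 13, 2013 + 19 days = Mar 4, 2013.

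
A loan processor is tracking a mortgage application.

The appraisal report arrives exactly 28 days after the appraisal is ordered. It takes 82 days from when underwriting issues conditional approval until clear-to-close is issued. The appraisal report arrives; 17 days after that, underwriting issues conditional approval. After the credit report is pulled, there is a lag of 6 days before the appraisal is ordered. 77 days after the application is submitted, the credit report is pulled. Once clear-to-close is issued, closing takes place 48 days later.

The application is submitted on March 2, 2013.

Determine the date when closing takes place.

The application is submitted: Mar 2, 2013.
The credit report is pulled: Mar 2, 2013 + 77 days = May 18, 2013.
The appraisal is ordered: May 18, 2013 + 6 days = May 24, 2013.
The appraisal report arrives: May 24, 2013 + 28 days = Jun 21, 2013.
Underwriting issues conditional approval: Jun 21, 2013 + 17 days = Jul 8, 2013.
Clear-to-close is issued: Jul 8, 2013 + 82 days = Sep 28, 2013.
Closing takes place: Sep 28, 2013 + 48 days = Nov 15, 2013.

November 15, 2013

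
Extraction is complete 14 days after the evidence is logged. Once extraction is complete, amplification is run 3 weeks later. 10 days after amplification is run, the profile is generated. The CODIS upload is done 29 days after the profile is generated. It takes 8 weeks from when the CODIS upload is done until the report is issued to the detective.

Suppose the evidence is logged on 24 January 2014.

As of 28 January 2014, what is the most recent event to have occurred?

The evidence is logged: Jan 24, 2014.
Extraction is complete: Jan 24, 2014 + 14 days = Feb 7, 2014.
Amplification is run: Feb 7, 2014 + 3 weeks = Feb 28, 2014.
The profile is generated: Feb 28, 2014 + 10 days = Mar 10, 2014.
The CODIS upload is done: Mar 10, 2014 + 29 days = Apr 8, 2014.
The report is issued to the detective: Apr 8, 2014 + 8 weeks = Jun 3, 2014.
Jan 28, 2014 falls between when the evidence is logged (Jan 24, 2014) and when extraction is complete (Feb 7, 2014).

The evidence is logged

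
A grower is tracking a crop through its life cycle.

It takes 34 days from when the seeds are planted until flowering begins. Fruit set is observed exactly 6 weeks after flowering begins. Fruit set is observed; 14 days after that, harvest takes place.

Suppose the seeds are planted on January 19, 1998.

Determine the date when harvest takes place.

April 19, 1998

The seeds are planted: Jan 19, 1998.
Flowering begins: Jan 19, 1998 + 34 days = Feb 22, 1998.
Fruit set is observed: Feb 22, 1998 + 6 weeks = Apr 5, 1998.
Harvest takes place: Apr 5, 1998 + 14 days = Apr 19, 1998.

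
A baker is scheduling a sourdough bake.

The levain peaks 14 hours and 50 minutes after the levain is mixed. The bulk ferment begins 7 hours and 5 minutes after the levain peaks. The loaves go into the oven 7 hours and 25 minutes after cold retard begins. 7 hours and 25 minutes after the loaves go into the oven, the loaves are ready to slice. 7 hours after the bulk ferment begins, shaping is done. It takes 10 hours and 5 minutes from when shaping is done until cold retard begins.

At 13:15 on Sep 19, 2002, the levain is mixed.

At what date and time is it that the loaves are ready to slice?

19:05 on Sep 21, 2002

The levain is mixed: 13:15 Sep 19, 2002.
The levain peaks: 13:15 Sep 19, 2002 + 14h50m = 04:05 Sep 20, 2002.
The bulk ferment begins: 04:05 Sep 20, 2002 + 7h05m = 11:10 Sep 20, 2002.
Shaping is done: 11:10 Sep 20, 2002 + 7h = 18:10 Sep 20, 2002.
Cold retard begins: 18:10 Sep 20, 2002 + 10h05m = 04:15 Sep 21, 2002.
The loaves go into the oven: 04:15 Sep 21, 2002 + 7h25m = 11:40 Sep 21, 2002.
The loaves are ready to slice: 11:40 Sep 21, 2002 + 7h25m = 19:05 Sep 21, 2002.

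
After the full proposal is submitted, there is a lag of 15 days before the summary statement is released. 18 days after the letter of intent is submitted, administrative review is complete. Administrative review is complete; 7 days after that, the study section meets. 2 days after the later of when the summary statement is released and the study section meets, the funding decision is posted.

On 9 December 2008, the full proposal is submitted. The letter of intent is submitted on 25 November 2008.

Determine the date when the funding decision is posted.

26 December 2008

The full proposal is submitted: Dec 9, 2008.
The summary statement is released: Dec 9, 2008 + 15 days = Dec 24, 2008.
The letter of intent is submitted: Nov 25, 2008.
Administrative review is complete: Nov 25, 2008 + 18 days = Dec 13, 2008.
The study section meets: Dec 13, 2008 + 7 days = Dec 20, 2008.
Both prerequisites met — the summary statement is released (Dec 24, 2008), the study section meets (Dec 20, 2008); the later is Dec 24, 2008.
The funding decision is posted: Dec 24, 2008 + 2 days = Dec 26, 2008.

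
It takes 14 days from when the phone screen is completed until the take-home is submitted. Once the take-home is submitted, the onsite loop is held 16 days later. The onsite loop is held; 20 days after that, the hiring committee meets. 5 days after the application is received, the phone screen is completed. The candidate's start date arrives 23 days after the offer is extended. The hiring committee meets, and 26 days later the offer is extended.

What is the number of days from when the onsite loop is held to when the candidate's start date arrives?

69 days

Causal path: the onsite loop is held → the hiring committee meets → the offer is extended → the candidate's start date arrives.
Total delay along the path: 20 + 26 + 23 = 69 days.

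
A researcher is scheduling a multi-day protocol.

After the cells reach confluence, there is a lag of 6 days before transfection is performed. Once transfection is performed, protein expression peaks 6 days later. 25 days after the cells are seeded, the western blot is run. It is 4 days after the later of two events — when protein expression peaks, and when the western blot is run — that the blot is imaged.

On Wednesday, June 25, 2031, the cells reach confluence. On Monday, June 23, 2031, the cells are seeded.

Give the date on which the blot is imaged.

The cells reach confluence: Jun 25, 2031.
Transfection is performed: Jun 25, 2031 + 6 days = Jul 1, 2031.
Protein expression peaks: Jul 1, 2031 + 6 days = Jul 7, 2031.
The cells are seeded: Jun 23, 2031.
The western blot is run: Jun 23, 2031 + 25 days = Jul 18, 2031.
Both prerequisites met — protein expression peaks (Jul 7, 2031), the western blot is run (Jul 18, 2031); the later is Jul 18, 2031.
The blot is imaged: Jul 18, 2031 + 4 days = Jul 22, 2031.

Tuesday, July 22, 2031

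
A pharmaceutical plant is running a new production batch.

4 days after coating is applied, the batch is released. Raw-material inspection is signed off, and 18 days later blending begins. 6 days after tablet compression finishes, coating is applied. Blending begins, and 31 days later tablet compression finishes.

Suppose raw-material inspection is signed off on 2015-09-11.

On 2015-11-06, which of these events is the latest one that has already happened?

Raw-material inspection is signed off: Sep 11, 2015.
Blending begins: Sep 11, 2015 + 18 days = Sep 29, 2015.
Tablet compression finishes: Sep 29, 2015 + 31 days = Oct 30, 2015.
Coating is applied: Oct 30, 2015 + 6 days = Nov 5, 2015.
The batch is released: Nov 5, 2015 + 4 days = Nov 9, 2015.
Nov 6, 2015 falls between when coating is applied (Nov 5, 2015) and when the batch is released (Nov 9, 2015).

Coating is applied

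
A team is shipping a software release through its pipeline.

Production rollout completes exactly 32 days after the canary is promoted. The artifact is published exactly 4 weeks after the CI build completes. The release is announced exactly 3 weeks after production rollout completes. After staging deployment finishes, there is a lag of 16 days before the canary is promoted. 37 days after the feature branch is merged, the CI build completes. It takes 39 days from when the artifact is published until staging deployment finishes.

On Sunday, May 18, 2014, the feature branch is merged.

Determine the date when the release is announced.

The feature branch is merged: May 18, 2014.
The CI build completes: May 18, 2014 + 37 days = Jun 24, 2014.
The artifact is published: Jun 24, 2014 + 4 weeks = Jul 22, 2014.
Staging deployment finishes: Jul 22, 2014 + 39 days = Aug 30, 2014.
The canary is promoted: Aug 30, 2014 + 16 days = Sep 15, 2014.
Production rollout completes: Sep 15, 2014 + 32 days = Oct 17, 2014.
The release is announced: Oct 17, 2014 + 3 weeks = Nov 7, 2014.

Friday, November 7, 2014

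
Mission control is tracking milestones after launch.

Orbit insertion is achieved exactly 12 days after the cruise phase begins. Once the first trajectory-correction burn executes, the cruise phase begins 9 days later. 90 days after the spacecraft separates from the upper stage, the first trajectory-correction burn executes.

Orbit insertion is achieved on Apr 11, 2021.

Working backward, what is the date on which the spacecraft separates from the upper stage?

Dec 21, 2020

Orbit insertion is achieved: Apr 11, 2021.
The cruise phase begins: Apr 11, 2021 − 12 days = Mar 30, 2021.
The first trajectory-correction burn executes: Mar 30, 2021 − 9 days = Mar 21, 2021.
The spacecraft separates from the upper stage: Mar 21, 2021 − 90 days = Dec 21, 2020.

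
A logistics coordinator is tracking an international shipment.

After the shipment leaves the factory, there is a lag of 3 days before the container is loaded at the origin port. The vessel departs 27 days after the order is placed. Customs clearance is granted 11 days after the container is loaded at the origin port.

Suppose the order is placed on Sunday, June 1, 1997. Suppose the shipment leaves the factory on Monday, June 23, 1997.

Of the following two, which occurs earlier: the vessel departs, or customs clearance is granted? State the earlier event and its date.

The order is placed: Jun 1, 1997.
The vessel departs: Jun 1, 1997 + 27 days = Jun 28, 1997.
The shipment leaves the factory: Jun 23, 1997.
The container is loaded at the origin port: Jun 23, 1997 + 3 days = Jun 26, 1997.
Customs clearance is granted: Jun 26, 1997 + 11 days = Jul 7, 1997.
Comparing: the vessel departs on Jun 28, 1997 vs customs clearance is granted on Jul 7, 1997. Earlier: the vessel departs.

The vessel departs — Saturday, June 28, 1997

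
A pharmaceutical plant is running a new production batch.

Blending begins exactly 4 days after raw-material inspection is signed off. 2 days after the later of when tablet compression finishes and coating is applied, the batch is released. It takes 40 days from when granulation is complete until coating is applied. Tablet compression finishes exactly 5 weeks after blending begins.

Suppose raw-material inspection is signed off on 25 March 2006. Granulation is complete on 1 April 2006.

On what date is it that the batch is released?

Raw-material inspection is signed off: Mar 25, 2006.
Blending begins: Mar 25, 2006 + 4 days = Mar 29, 2006.
Tablet compression finishes: Mar 29, 2006 + 5 weeks = May 3, 2006.
Granulation is complete: Apr 1, 2006.
Coating is applied: Apr 1, 2006 + 40 days = May 11, 2006.
Both prerequisites met — tablet compression finishes (May 3, 2006), coating is applied (May 11, 2006); the later is May 11, 2006.
The batch is released: May 11, 2006 + 2 days = May 13, 2006.

13 May 2006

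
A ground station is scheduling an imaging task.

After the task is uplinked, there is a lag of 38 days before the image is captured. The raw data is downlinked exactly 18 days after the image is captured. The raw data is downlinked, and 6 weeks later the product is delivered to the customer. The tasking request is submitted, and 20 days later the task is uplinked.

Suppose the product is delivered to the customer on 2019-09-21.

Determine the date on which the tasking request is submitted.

2019-05-26

The product is delivered to the customer: Sep 21, 2019.
The raw data is downlinked: Sep 21, 2019 − 6 weeks = Aug 10, 2019.
The image is captured: Aug 10, 2019 − 18 days = Jul 23, 2019.
The task is uplinked: Jul 23, 2019 − 38 days = Jun 15, 2019.
The tasking request is submitted: Jun 15, 2019 − 20 days = May 26, 2019.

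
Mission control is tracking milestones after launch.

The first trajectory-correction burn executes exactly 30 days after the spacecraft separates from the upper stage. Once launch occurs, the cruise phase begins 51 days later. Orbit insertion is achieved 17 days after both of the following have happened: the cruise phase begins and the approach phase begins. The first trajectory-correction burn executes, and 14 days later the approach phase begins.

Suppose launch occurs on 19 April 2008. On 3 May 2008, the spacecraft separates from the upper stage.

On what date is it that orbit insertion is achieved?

Launch occurs: Apr 19, 2008.
The cruise phase begins: Apr 19, 2008 + 51 days = Jun 9, 2008.
The spacecraft separates from the upper stage: May 3, 2008.
The first trajectory-correction burn executes: May 3, 2008 + 30 days = Jun 2, 2008.
The approach phase begins: Jun 2, 2008 + 14 days = Jun 16, 2008.
Both prerequisites met — the cruise phase begins (Jun 9, 2008), the approach phase begins (Jun 16, 2008); the later is Jun 16, 2008.
Orbit insertion is achieved: Jun 16, 2008 + 17 days = Jul 3, 2008.

3 July 2008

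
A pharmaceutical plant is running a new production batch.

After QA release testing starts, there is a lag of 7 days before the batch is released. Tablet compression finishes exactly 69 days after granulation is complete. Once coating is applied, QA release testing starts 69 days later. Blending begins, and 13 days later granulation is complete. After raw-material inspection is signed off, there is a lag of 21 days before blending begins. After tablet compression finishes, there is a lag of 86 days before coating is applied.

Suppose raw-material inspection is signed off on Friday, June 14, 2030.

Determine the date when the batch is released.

Raw-material inspection is signed off: Jun 14, 2030.
Blending begins: Jun 14, 2030 + 21 days = Jul 5, 2030.
Granulation is complete: Jul 5, 2030 + 13 days = Jul 18, 2030.
Tablet compression finishes: Jul 18, 2030 + 69 days = Sep 25, 2030.
Coating is applied: Sep 25, 2030 + 86 days = Dec 20, 2030.
QA release testing starts: Dec 20, 2030 + 69 days = Feb 27, 2031.
The batch is released: Feb 27, 2031 + 7 days = Mar 6, 2031.

Thursday, March 6, 2031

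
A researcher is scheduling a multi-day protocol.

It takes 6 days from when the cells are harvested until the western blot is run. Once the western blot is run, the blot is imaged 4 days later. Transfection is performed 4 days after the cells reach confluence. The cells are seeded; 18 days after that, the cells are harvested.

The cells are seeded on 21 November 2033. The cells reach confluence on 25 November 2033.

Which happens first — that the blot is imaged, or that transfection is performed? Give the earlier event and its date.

The cells are seeded: Nov 21, 2033.
The cells are harvested: Nov 21, 2033 + 18 days = Dec 9, 2033.
The western blot is run: Dec 9, 2033 + 6 days = Dec 15, 2033.
The blot is imaged: Dec 15, 2033 + 4 days = Dec 19, 2033.
The cells reach confluence: Nov 25, 2033.
Transfection is performed: Nov 25, 2033 + 4 days = Nov 29, 2033.
Comparing: the blot is imaged on Dec 19, 2033 vs transfection is performed on Nov 29, 2033. Earlier: transfection is performed.

Transfection is performed — 29 November 2033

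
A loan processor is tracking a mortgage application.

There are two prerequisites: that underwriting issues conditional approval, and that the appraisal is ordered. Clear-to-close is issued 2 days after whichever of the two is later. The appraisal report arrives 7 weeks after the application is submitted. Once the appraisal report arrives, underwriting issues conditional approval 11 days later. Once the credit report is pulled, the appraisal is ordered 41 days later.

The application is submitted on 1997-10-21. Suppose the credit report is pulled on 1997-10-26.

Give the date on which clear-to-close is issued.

The application is submitted: Oct 21, 1997.
The appraisal report arrives: Oct 21, 1997 + 7 weeks = Dec 9, 1997.
Underwriting issues conditional approval: Dec 9, 1997 + 11 days = Dec 20, 1997.
The credit report is pulled: Oct 26, 1997.
The appraisal is ordered: Oct 26, 1997 + 41 days = Dec 6, 1997.
Both prerequisites met — underwriting issues conditional approval (Dec 20, 1997), the appraisal is ordered (Dec 6, 1997); the later is Dec 20, 1997.
Clear-to-close is issued: Dec 20, 1997 + 2 days = Dec 22, 1997.

1997-12-22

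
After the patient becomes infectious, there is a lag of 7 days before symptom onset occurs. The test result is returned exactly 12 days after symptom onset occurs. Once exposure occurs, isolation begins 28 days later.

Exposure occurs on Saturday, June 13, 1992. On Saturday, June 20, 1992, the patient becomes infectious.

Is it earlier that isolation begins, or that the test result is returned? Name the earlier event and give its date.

The test result is returned — Thursday, July 9, 1992

Exposure occurs: Jun 13, 1992.
Isolation begins: Jun 13, 1992 + 28 days = Jul 11, 1992.
The patient becomes infectious: Jun 20, 1992.
Symptom onset occurs: Jun 20, 1992 + 7 days = Jun 27, 1992.
The test result is returned: Jun 27, 1992 + 12 days = Jul 9, 1992.
Comparing: isolation begins on Jul 11, 1992 vs the test result is returned on Jul 9, 1992. Earlier: the test result is returned.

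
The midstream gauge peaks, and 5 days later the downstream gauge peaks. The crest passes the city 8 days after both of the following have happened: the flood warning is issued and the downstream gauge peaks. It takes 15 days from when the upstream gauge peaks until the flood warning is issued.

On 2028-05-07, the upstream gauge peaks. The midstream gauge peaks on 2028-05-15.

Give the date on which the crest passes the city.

The upstream gauge peaks: May 7, 2028.
The flood warning is issued: May 7, 2028 + 15 days = May 22, 2028.
The midstream gauge peaks: May 15, 2028.
The downstream gauge peaks: May 15, 2028 + 5 days = May 20, 2028.
Both prerequisites met — the flood warning is issued (May 22, 2028), the downstream gauge peaks (May 20, 2028); the later is May 22, 2028.
The crest passes the city: May 22, 2028 + 8 days = May 30, 2028.

2028-05-30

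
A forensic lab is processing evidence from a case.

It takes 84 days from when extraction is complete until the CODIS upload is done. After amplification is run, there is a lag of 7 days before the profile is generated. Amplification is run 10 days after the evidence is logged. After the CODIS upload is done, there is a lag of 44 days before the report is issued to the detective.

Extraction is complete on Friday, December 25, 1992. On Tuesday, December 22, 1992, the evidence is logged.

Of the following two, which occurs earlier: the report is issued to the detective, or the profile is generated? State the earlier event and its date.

Extraction is complete: Dec 25, 1992.
The CODIS upload is done: Dec 25, 1992 + 84 days = Mar 19, 1993.
The report is issued to the detective: Mar 19, 1993 + 44 days = May 2, 1993.
The evidence is logged: Dec 22, 1992.
Amplification is run: Dec 22, 1992 + 10 days = Jan 1, 1993.
The profile is generated: Jan 1, 1993 + 7 days = Jan 8, 1993.
Comparing: the report is issued to the detective on May 2, 1993 vs the profile is generated on Jan 8, 1993. Earlier: the profile is generated.

The profile is generated — Friday, January 8, 1993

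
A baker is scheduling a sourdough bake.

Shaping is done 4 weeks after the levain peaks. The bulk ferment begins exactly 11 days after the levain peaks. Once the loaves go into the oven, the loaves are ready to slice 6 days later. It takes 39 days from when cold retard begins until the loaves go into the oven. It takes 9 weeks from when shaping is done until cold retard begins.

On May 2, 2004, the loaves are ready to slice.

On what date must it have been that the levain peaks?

The loaves are ready to slice: May 2, 2004.
The loaves go into the oven: May 2, 2004 − 6 days = Apr 26, 2004.
Cold retard begins: Apr 26, 2004 − 39 days = Mar 18, 2004.
Shaping is done: Mar 18, 2004 − 9 weeks = Jan 15, 2004.
The levain peaks: Jan 15, 2004 − 4 weeks = Dec 18, 2003.

December 18, 2003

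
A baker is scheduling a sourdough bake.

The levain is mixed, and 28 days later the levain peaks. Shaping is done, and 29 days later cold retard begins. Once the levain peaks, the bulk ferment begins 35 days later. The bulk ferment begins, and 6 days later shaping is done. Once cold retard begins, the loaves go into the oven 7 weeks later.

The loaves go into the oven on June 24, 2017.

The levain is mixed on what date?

January 28, 2017

The loaves go into the oven: Jun 24, 2017.
Cold retard begins: Jun 24, 2017 − 7 weeks = May 6, 2017.
Shaping is done: May 6, 2017 − 29 days = Apr 7, 2017.
The bulk ferment begins: Apr 7, 2017 − 6 days = Apr 1, 2017.
The levain peaks: Apr 1, 2017 − 35 days = Feb 25, 2017.
The levain is mixed: Feb 25, 2017 − 28 days = Jan 28, 2017.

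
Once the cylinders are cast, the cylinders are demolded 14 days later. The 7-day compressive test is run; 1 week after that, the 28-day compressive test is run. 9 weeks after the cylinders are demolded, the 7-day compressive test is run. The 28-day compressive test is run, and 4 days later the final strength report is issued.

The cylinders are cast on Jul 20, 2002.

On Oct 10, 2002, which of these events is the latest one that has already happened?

The cylinders are cast: Jul 20, 2002.
The cylinders are demolded: Jul 20, 2002 + 14 days = Aug 3, 2002.
The 7-day compressive test is run: Aug 3, 2002 + 9 weeks = Oct 5, 2002.
The 28-day compressive test is run: Oct 5, 2002 + 1 week = Oct 12, 2002.
The final strength report is issued: Oct 12, 2002 + 4 days = Oct 16, 2002.
Oct 10, 2002 falls between when the 7-day compressive test is run (Oct 5, 2002) and when the 28-day compressive test is run (Oct 12, 2002).

The 7-day compressive test is run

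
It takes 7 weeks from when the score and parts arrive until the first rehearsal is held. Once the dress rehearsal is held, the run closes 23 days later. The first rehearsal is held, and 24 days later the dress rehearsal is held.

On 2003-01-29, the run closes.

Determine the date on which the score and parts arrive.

The run closes: Jan 29, 2003.
The dress rehearsal is held: Jan 29, 2003 − 23 days = Jan 6, 2003.
The first rehearsal is held: Jan 6, 2003 − 24 days = Dec 13, 2002.
The score and parts arrive: Dec 13, 2002 − 7 weeks = Oct 25, 2002.

2002-10-25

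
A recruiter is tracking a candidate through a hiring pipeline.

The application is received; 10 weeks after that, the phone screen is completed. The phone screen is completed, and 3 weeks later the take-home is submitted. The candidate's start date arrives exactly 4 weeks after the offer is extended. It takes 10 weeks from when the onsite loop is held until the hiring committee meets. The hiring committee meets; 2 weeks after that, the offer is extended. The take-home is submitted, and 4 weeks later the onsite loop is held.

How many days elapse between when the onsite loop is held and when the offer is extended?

Causal path: the onsite loop is held → the hiring committee meets → the offer is extended.
Total delay along the path: 10 + 2 weeks = 12 weeks = 84 days.

84 days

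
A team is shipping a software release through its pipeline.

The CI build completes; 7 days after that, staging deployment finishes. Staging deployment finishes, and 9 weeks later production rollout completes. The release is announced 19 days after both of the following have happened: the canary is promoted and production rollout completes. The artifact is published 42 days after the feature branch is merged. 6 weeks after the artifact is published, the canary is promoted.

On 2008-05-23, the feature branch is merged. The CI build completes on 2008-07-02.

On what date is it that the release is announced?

2008-09-29

The feature branch is merged: May 23, 2008.
The artifact is published: May 23, 2008 + 42 days = Jul 4, 2008.
The canary is promoted: Jul 4, 2008 + 6 weeks = Aug 15, 2008.
The CI build completes: Jul 2, 2008.
Staging deployment finishes: Jul 2, 2008 + 7 days = Jul 9, 2008.
Production rollout completes: Jul 9, 2008 + 9 weeks = Sep 10, 2008.
Both prerequisites met — the canary is promoted (Aug 15, 2008), production rollout completes (Sep 10, 2008); the later is Sep 10, 2008.
The release is announced: Sep 10, 2008 + 19 days = Sep 29, 2008.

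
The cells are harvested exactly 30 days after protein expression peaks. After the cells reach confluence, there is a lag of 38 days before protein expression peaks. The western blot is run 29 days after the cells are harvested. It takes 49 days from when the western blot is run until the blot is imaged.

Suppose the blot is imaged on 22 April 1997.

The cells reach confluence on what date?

The blot is imaged: Apr 22, 1997.
The western blot is run: Apr 22, 1997 − 49 days = Mar 4, 1997.
The cells are harvested: Mar 4, 1997 − 29 days = Feb 3, 1997.
Protein expression peaks: Feb 3, 1997 − 30 days = Jan 4, 1997.
The cells reach confluence: Jan 4, 1997 − 38 days = Nov 27, 1996.

27 November 1996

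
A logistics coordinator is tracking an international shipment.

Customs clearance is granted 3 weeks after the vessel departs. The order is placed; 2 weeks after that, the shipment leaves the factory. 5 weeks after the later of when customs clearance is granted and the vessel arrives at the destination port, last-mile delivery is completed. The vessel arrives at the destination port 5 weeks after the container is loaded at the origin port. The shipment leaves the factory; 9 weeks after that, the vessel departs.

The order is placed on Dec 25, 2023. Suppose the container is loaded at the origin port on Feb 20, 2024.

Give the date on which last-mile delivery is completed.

The order is placed: Dec 25, 2023.
The shipment leaves the factory: Dec 25, 2023 + 2 weeks = Jan 8, 2024.
The vessel departs: Jan 8, 2024 + 9 weeks = Mar 11, 2024.
Customs clearance is granted: Mar 11, 2024 + 3 weeks = Apr 1, 2024.
The container is loaded at the origin port: Feb 20, 2024.
The vessel arrives at the destination port: Feb 20, 2024 + 5 weeks = Mar 26, 2024.
Both prerequisites met — customs clearance is granted (Apr 1, 2024), the vessel arrives at the destination port (Mar 26, 2024); the later is Apr 1, 2024.
Last-mile delivery is completed: Apr 1, 2024 + 5 weeks = May 6, 2024.

May 6, 2024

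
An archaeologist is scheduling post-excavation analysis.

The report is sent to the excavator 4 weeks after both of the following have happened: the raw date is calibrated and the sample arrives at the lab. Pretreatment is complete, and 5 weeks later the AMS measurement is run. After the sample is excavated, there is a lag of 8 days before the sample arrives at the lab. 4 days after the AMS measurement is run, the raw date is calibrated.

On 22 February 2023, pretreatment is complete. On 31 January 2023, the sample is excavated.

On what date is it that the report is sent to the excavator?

Pretreatment is complete: Feb 22, 2023.
The AMS measurement is run: Feb 22, 2023 + 5 weeks = Mar 29, 2023.
The raw date is calibrated: Mar 29, 2023 + 4 days = Apr 2, 2023.
The sample is excavated: Jan 31, 2023.
The sample arrives at the lab: Jan 31, 2023 + 8 days = Feb 8, 2023.
Both prerequisites met — the raw date is calibrated (Apr 2, 2023), the sample arrives at the lab (Feb 8, 2023); the later is Apr 2, 2023.
The report is sent to the excavator: Apr 2, 2023 + 4 weeks = Apr 30, 2023.

30 April 2023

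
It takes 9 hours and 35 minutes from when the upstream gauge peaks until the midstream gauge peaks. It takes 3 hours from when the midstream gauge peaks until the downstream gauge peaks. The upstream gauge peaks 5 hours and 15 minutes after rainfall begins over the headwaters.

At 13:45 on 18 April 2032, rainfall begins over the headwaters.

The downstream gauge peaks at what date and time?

07:35 on 19 April 2032

Rainfall begins over the headwaters: 13:45 Apr 18, 2032.
The upstream gauge peaks: 13:45 Apr 18, 2032 + 5h15m = 19:00 Apr 18, 2032.
The midstream gauge peaks: 19:00 Apr 18, 2032 + 9h35m = 04:35 Apr 19, 2032.
The downstream gauge peaks: 04:35 Apr 19, 2032 + 3h = 07:35 Apr 19, 2032.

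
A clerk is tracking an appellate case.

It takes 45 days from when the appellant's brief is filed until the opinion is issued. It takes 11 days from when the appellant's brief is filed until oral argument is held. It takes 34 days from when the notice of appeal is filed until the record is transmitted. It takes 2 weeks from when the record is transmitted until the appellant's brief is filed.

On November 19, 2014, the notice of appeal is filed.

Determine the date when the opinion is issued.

The notice of appeal is filed: Nov 19, 2014.
The record is transmitted: Nov 19, 2014 + 34 days = Dec 23, 2014.
The appellant's brief is filed: Dec 23, 2014 + 2 weeks = Jan 6, 2015.
The opinion is issued: Jan 6, 2015 + 45 days = Feb 20, 2015.

February 20, 2015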